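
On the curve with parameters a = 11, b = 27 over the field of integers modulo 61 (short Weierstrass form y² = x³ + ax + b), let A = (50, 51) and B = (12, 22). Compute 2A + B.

First 2A:
Repeated addition: build up to 2A.
2A: tangent at (50, 51): λ = (3·50² + 11)/(2·51) ≡ 8/41. 41⁻¹ ≡ 3 (mod 61), so λ ≡ 8·3 ≡ 24.
  x = λ² - 50 - 50 = 576 - 100 ≡ 49; y = λ·(50 - 49) - 51 ≡ 34. → (49, 34)
2A = (49, 34).
Finally 2A + B:
(49, 34) + (12, 22). λ = (22 - 34)/(12 - 49) ≡ 49/24 mod 61. 24⁻¹ ≡ 28 (mod 61), so λ ≡ 30.
  x = λ² - 49 - 12 = 900 - 61 ≡ 46; y = λ·(49 - 46) - 34 ≡ 56. → (46, 56)

(46, 56)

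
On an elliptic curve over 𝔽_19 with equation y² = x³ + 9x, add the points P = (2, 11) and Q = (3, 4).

(2, 11) + (3, 4). λ = (4 - 11)/(3 - 2) ≡ 12/1 mod 19. 1⁻¹ ≡ 1 (mod 19) since 1·1 = 1 ≡ 1, so λ ≡ 12.
  x = λ² - 2 - 3 = 144 - 5 ≡ 6; y = λ·(2 - 6) - 11 ≡ 17. → (6, 17)

(6, 17)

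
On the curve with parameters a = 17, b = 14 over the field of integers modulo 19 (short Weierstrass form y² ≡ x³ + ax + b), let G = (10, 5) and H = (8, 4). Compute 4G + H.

First 4G:
Repeated addition: build up to 4G.
2G: tangent at (10, 5): λ = (3·10² + 17)/(2·5) ≡ 13/10. 10⁻¹ ≡ 2 (mod 19) since 10·2 = 20 ≡ 1, so λ ≡ 13·2 ≡ 7.
  x = λ² - 10 - 10 = 49 - 20 ≡ 10; y = λ·(10 - 10) - 5 ≡ 14. → (10, 14)
3G: (10, 14) + (10, 5): same x and y₁ ≡ -y₂, so the sum is the point at infinity.
4G: the point at infinity + (10, 5) = (10, 5) (identity).
4G = (10, 5).
Finally 4G + H:
(10, 5) + (8, 4). λ = (4 - 5)/(8 - 10) ≡ 18/17 mod 19. 17⁻¹ ≡ 9 (mod 19) since 17·9 = 153 ≡ 1, so λ ≡ 10.
  x = λ² - 10 - 8 = 100 - 18 ≡ 6; y = λ·(10 - 6) - 5 ≡ 16. → (6, 16)

(6, 16)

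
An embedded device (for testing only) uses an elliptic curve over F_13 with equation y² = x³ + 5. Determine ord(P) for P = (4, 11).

2P: tangent at (4, 11): λ = (3·4² + 0)/(2·11) ≡ 9/9. 9⁻¹ ≡ 3 (mod 13), so λ ≡ 9·3 ≡ 1.
  x = λ² - 4 - 4 = 1 - 8 ≡ 6; y = λ·(4 - 6) - 11 ≡ 0. → (6, 0)
3P: (6, 0) + (4, 11). λ = (11 - 0)/(4 - 6) ≡ 11/11 mod 13. 11⁻¹ ≡ 6 (mod 13), so λ ≡ 1.
  x = λ² - 6 - 4 = 1 - 10 ≡ 4; y = λ·(6 - 4) - 0 ≡ 2. → (4, 2)
4P: (4, 2) + (4, 11): same x and y₁ ≡ -y₂, so the sum is O.
4P = O, so the order is 4.

4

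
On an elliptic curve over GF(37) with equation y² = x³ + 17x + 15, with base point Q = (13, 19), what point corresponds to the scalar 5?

Double-and-add on 5 = (101)₂. Start with Q = (13, 19) for the leading 1-bit.
double: tangent at (13, 19): λ = (3·13² + 17)/(2·19) ≡ 6/1. 1⁻¹ ≡ 1 (mod 37), so λ ≡ 6·1 ≡ 6.
  x = λ² - 13 - 13 = 36 - 26 ≡ 10; y = λ·(13 - 10) - 19 ≡ 36. → (10, 36)
double: tangent at (10, 36): λ = (3·10² + 17)/(2·36) ≡ 21/35. 35⁻¹ ≡ 18 (mod 37) since 35·18 = 630 ≡ 1, so λ ≡ 21·18 ≡ 8.
  x = λ² - 10 - 10 = 64 - 20 ≡ 7; y = λ·(10 - 7) - 36 ≡ 25. → (7, 25)
add Q: (7, 25) + (13, 19). λ = (19 - 25)/(13 - 7) ≡ 31/6 mod 37. 6⁻¹ ≡ 31 (mod 37), so λ ≡ 36.
  x = λ² - 7 - 13 = 1296 - 20 ≡ 18; y = λ·(7 - 18) - 25 ≡ 23. → (18, 23)

(18, 23)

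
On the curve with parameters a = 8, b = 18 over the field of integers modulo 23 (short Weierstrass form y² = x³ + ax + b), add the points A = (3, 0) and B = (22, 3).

(3, 0) + (22, 3). λ = (3 - 0)/(22 - 3) ≡ 3/19 mod 23. 19⁻¹ ≡ 17 (mod 23), so λ ≡ 5.
  x = λ² - 3 - 22 = 25 - 25 ≡ 0; y = λ·(3 - 0) - 0 ≡ 15. → (0, 15)

(0, 15)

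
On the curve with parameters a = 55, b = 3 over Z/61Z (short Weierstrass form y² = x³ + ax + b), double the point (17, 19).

(52, 50)

tangent at (17, 19): λ = (3·17² + 55)/(2·19) ≡ 7/38. 38⁻¹ ≡ 53 (mod 61), so λ ≡ 7·53 ≡ 5.
  x = λ² - 17 - 17 = 25 - 34 ≡ 52; y = λ·(17 - 52) - 19 ≡ 50. → (52, 50)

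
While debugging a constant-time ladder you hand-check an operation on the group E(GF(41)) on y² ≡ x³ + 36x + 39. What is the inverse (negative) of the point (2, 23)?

(2, 18)

-(2, 23) = (2, -23 mod 41) = (2, 18).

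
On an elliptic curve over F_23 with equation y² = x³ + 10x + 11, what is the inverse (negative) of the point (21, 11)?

(21, 12)

-(21, 11) = (21, -11 mod 23) = (21, 12).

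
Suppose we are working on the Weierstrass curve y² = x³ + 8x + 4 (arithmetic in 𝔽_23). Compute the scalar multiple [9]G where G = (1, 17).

Double-and-add on 9 = (1001)₂. Start with G = (1, 17) for the leading 1-bit.
double: tangent at (1, 17): λ = (3·1² + 8)/(2·17) ≡ 11/11. 11⁻¹ ≡ 21 (mod 23) since 11·21 = 231 ≡ 1, so λ ≡ 11·21 ≡ 1.
  x = λ² - 1 - 1 = 1 - 2 ≡ 22; y = λ·(1 - 22) - 17 ≡ 8. → (22, 8)
double: tangent at (22, 8): λ = (3·22² + 8)/(2·8) ≡ 11/16. 16⁻¹ ≡ 13 (mod 23) since 16·13 = 208 ≡ 1, so λ ≡ 11·13 ≡ 5.
  x = λ² - 22 - 22 = 25 - 44 ≡ 4; y = λ·(22 - 4) - 8 ≡ 13. → (4, 13)
double: tangent at (4, 13): λ = (3·4² + 8)/(2·13) ≡ 10/3. 3⁻¹ ≡ 8 (mod 23) since 3·8 = 24 ≡ 1, so λ ≡ 10·8 ≡ 11.
  x = λ² - 4 - 4 = 121 - 8 ≡ 21; y = λ·(4 - 21) - 13 ≡ 7. → (21, 7)
add G: (21, 7) + (1, 17). λ = (17 - 7)/(1 - 21) ≡ 10/3 mod 23. 3⁻¹ ≡ 8 (mod 23), so λ ≡ 11.
  x = λ² - 21 - 1 = 121 - 22 ≡ 7; y = λ·(21 - 7) - 7 ≡ 9. → (7, 9)

(7, 9)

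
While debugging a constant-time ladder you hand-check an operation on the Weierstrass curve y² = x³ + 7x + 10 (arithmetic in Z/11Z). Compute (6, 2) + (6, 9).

O

The two points share x = 6 and their y-coordinates satisfy 2 + 9 ≡ 0 (mod 11), so they are inverses. Their sum is O.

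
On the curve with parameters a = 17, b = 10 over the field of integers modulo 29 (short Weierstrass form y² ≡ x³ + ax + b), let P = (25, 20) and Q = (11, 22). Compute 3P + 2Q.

First 3P:
Repeated addition: build up to 3P.
2P: tangent at (25, 20): λ = (3·25² + 17)/(2·20) ≡ 7/11. 11⁻¹ ≡ 8 (mod 29) since 11·8 = 88 ≡ 1, so λ ≡ 7·8 ≡ 27.
  x = λ² - 25 - 25 = 729 - 50 ≡ 12; y = λ·(25 - 12) - 20 ≡ 12. → (12, 12)
3P: (12, 12) + (25, 20). λ = (20 - 12)/(25 - 12) ≡ 8/13 mod 29. 13⁻¹ ≡ 9 (mod 29), so λ ≡ 14.
  x = λ² - 12 - 25 = 196 - 37 ≡ 14; y = λ·(12 - 14) - 12 ≡ 18. → (14, 18)
3P = (14, 18).
Next 2Q:
Repeated addition: build up to 2Q.
2Q: tangent at (11, 22): λ = (3·11² + 17)/(2·22) ≡ 3/15. 15⁻¹ ≡ 2 (mod 29), so λ ≡ 3·2 ≡ 6.
  x = λ² - 11 - 11 = 36 - 22 ≡ 14; y = λ·(11 - 14) - 22 ≡ 18. → (14, 18)
2Q = (14, 18).
Finally 3P + 2Q:
tangent at (14, 18): λ = (3·14² + 17)/(2·18) ≡ 25/7. 7⁻¹ ≡ 25 (mod 29), so λ ≡ 25·25 ≡ 16.
  x = λ² - 14 - 14 = 256 - 28 ≡ 25; y = λ·(14 - 25) - 18 ≡ 9. → (25, 9)

(25, 9)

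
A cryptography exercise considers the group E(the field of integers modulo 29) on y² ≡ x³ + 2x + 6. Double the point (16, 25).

(1, 3)

tangent at (16, 25): λ = (3·16² + 2)/(2·25) ≡ 16/21. 21⁻¹ ≡ 18 (mod 29) since 21·18 = 378 ≡ 1, so λ ≡ 16·18 ≡ 27.
  x = λ² - 16 - 16 = 729 - 32 ≡ 1; y = λ·(16 - 1) - 25 ≡ 3. → (1, 3)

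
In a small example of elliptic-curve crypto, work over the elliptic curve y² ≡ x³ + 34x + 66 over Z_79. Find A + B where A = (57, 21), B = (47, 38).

(64, 62)

(57, 21) + (47, 38). λ = (38 - 21)/(47 - 57) ≡ 17/69 mod 79. 69⁻¹ ≡ 71 (mod 79), so λ ≡ 22.
  x = λ² - 57 - 47 = 484 - 104 ≡ 64; y = λ·(57 - 64) - 21 ≡ 62. → (64, 62)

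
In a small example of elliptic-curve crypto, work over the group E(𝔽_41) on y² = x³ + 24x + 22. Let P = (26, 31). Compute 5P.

(22, 13)

Double-and-add on 5 = (101)₂. Start with P = (26, 31) for the leading 1-bit.
double: tangent at (26, 31): λ = (3·26² + 24)/(2·31) ≡ 2/21. 21⁻¹ ≡ 2 (mod 41), so λ ≡ 2·2 ≡ 4.
  x = λ² - 26 - 26 = 16 - 52 ≡ 5; y = λ·(26 - 5) - 31 ≡ 12. → (5, 12)
double: tangent at (5, 12): λ = (3·5² + 24)/(2·12) ≡ 17/24. 24⁻¹ ≡ 12 (mod 41), so λ ≡ 17·12 ≡ 40.
  x = λ² - 5 - 5 = 1600 - 10 ≡ 32; y = λ·(5 - 32) - 12 ≡ 15. → (32, 15)
add P: (32, 15) + (26, 31). λ = (31 - 15)/(26 - 32) ≡ 16/35 mod 41. 35⁻¹ ≡ 34 (mod 41) since 35·34 = 1190 ≡ 1, so λ ≡ 11.
  x = λ² - 32 - 26 = 121 - 58 ≡ 22; y = λ·(32 - 22) - 15 ≡ 13. → (22, 13)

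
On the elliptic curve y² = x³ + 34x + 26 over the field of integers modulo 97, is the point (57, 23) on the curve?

yes

y² = 23² ≡ 44; x³ + 34x + 26 = 187157 ≡ 44 (mod 97). 44 = 44.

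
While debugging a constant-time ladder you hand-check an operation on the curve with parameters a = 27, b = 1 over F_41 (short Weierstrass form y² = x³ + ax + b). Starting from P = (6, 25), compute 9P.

O

Repeated addition: build up to 9P.
2P: tangent at (6, 25): λ = (3·6² + 27)/(2·25) ≡ 12/9. 9⁻¹ ≡ 32 (mod 41) since 9·32 = 288 ≡ 1, so λ ≡ 12·32 ≡ 15.
  x = λ² - 6 - 6 = 225 - 12 ≡ 8; y = λ·(6 - 8) - 25 ≡ 27. → (8, 27)
3P: (8, 27) + (6, 25). λ = (25 - 27)/(6 - 8) ≡ 39/39 mod 41. 39⁻¹ ≡ 20 (mod 41), so λ ≡ 1.
  x = λ² - 8 - 6 = 1 - 14 ≡ 28; y = λ·(8 - 28) - 27 ≡ 35. → (28, 35)
4P: (28, 35) + (6, 25). λ = (25 - 35)/(6 - 28) ≡ 31/19 mod 41. 19⁻¹ ≡ 13 (mod 41), so λ ≡ 34.
  x = λ² - 28 - 6 = 1156 - 34 ≡ 15; y = λ·(28 - 15) - 35 ≡ 38. → (15, 38)
5P: (15, 38) + (6, 25). λ = (25 - 38)/(6 - 15) ≡ 28/32 mod 41. 32⁻¹ ≡ 9 (mod 41), so λ ≡ 6.
  x = λ² - 15 - 6 = 36 - 21 ≡ 15; y = λ·(15 - 15) - 38 ≡ 3. → (15, 3)
6P: (15, 3) + (6, 25). λ = (25 - 3)/(6 - 15) ≡ 22/32 mod 41. 32⁻¹ ≡ 9 (mod 41), so λ ≡ 34.
  x = λ² - 15 - 6 = 1156 - 21 ≡ 28; y = λ·(15 - 28) - 3 ≡ 6. → (28, 6)
7P: (28, 6) + (6, 25). λ = (25 - 6)/(6 - 28) ≡ 19/19 mod 41. 19⁻¹ ≡ 13 (mod 41) since 19·13 = 247 ≡ 1, so λ ≡ 1.
  x = λ² - 28 - 6 = 1 - 34 ≡ 8; y = λ·(28 - 8) - 6 ≡ 14. → (8, 14)
8P: (8, 14) + (6, 25). λ = (25 - 14)/(6 - 8) ≡ 11/39 mod 41. 39⁻¹ ≡ 20 (mod 41), so λ ≡ 15.
  x = λ² - 8 - 6 = 225 - 14 ≡ 6; y = λ·(8 - 6) - 14 ≡ 16. → (6, 16)
9P: (6, 16) + (6, 25): same x and y₁ ≡ -y₂, so the sum is the point at infinity.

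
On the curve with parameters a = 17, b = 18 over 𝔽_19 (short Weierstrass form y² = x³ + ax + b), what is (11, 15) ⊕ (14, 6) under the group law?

(3, 18)

(11, 15) + (14, 6). λ = (6 - 15)/(14 - 11) ≡ 10/3 mod 19. 3⁻¹ ≡ 13 (mod 19), so λ ≡ 16.
  x = λ² - 11 - 14 = 256 - 25 ≡ 3; y = λ·(11 - 3) - 15 ≡ 18. → (3, 18)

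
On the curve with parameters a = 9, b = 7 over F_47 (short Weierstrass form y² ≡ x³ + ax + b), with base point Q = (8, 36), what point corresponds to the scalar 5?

(40, 20)

Repeated addition: build up to 5Q.
2Q: tangent at (8, 36): λ = (3·8² + 9)/(2·36) ≡ 13/25. 25⁻¹ ≡ 32 (mod 47), so λ ≡ 13·32 ≡ 40.
  x = λ² - 8 - 8 = 1600 - 16 ≡ 33; y = λ·(8 - 33) - 36 ≡ 45. → (33, 45)
3Q: (33, 45) + (8, 36). λ = (36 - 45)/(8 - 33) ≡ 38/22 mod 47. 22⁻¹ ≡ 15 (mod 47) since 22·15 = 330 ≡ 1, so λ ≡ 6.
  x = λ² - 33 - 8 = 36 - 41 ≡ 42; y = λ·(33 - 42) - 45 ≡ 42. → (42, 42)
4Q: (42, 42) + (8, 36). λ = (36 - 42)/(8 - 42) ≡ 41/13 mod 47. 13⁻¹ ≡ 29 (mod 47) since 13·29 = 377 ≡ 1, so λ ≡ 14.
  x = λ² - 42 - 8 = 196 - 50 ≡ 5; y = λ·(42 - 5) - 42 ≡ 6. → (5, 6)
5Q: (5, 6) + (8, 36). λ = (36 - 6)/(8 - 5) ≡ 30/3 mod 47. 3⁻¹ ≡ 16 (mod 47), so λ ≡ 10.
  x = λ² - 5 - 8 = 100 - 13 ≡ 40; y = λ·(5 - 40) - 6 ≡ 20. → (40, 20)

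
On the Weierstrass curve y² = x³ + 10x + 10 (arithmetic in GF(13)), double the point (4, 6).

tangent at (4, 6): λ = (3·4² + 10)/(2·6) ≡ 6/12. 12⁻¹ ≡ 12 (mod 13) since 12·12 = 144 ≡ 1, so λ ≡ 6·12 ≡ 7.
  x = λ² - 4 - 4 = 49 - 8 ≡ 2; y = λ·(4 - 2) - 6 ≡ 8. → (2, 8)

(2, 8)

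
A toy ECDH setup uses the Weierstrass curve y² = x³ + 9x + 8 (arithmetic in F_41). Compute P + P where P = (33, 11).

(14, 34)

tangent at (33, 11): λ = (3·33² + 9)/(2·11) ≡ 37/22. 22⁻¹ ≡ 28 (mod 41), so λ ≡ 37·28 ≡ 11.
  x = λ² - 33 - 33 = 121 - 66 ≡ 14; y = λ·(33 - 14) - 11 ≡ 34. → (14, 34)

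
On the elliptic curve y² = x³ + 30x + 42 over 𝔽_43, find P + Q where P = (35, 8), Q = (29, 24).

(35, 8) + (29, 24). λ = (24 - 8)/(29 - 35) ≡ 16/37 mod 43. 37⁻¹ ≡ 7 (mod 43), so λ ≡ 26.
  x = λ² - 35 - 29 = 676 - 64 ≡ 10; y = λ·(35 - 10) - 8 ≡ 40. → (10, 40)

(10, 40)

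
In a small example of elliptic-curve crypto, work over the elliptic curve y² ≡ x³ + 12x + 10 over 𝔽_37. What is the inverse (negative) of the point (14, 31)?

-(14, 31) = (14, -31 mod 37) = (14, 6).

(14, 6)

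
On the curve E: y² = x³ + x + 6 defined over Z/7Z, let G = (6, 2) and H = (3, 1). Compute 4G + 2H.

(2, 3)

First 4G:
Double-and-add on 4 = (100)₂. Start with G = (6, 2) for the leading 1-bit.
double: tangent at (6, 2): λ = (3·6² + 1)/(2·2) ≡ 4/4. 4⁻¹ ≡ 2 (mod 7) since 4·2 = 8 ≡ 1, so λ ≡ 4·2 ≡ 1.
  x = λ² - 6 - 6 = 1 - 12 ≡ 3; y = λ·(6 - 3) - 2 ≡ 1. → (3, 1)
double: tangent at (3, 1): λ = (3·3² + 1)/(2·1) ≡ 0/2. 2⁻¹ ≡ 4 (mod 7), so λ ≡ 0·4 ≡ 0.
  x = λ² - 3 - 3 = 0 - 6 ≡ 1; y = λ·(3 - 1) - 1 ≡ 6. → (1, 6)
4G = (1, 6).
Next 2H:
Repeated addition: build up to 2H.
2H: tangent at (3, 1): λ = (3·3² + 1)/(2·1) ≡ 0/2. 2⁻¹ ≡ 4 (mod 7), so λ ≡ 0·4 ≡ 0.
  x = λ² - 3 - 3 = 0 - 6 ≡ 1; y = λ·(3 - 1) - 1 ≡ 6. → (1, 6)
2H = (1, 6).
Finally 4G + 2H:
tangent at (1, 6): λ = (3·1² + 1)/(2·6) ≡ 4/5. 5⁻¹ ≡ 3 (mod 7) since 5·3 = 15 ≡ 1, so λ ≡ 4·3 ≡ 5.
  x = λ² - 1 - 1 = 25 - 2 ≡ 2; y = λ·(1 - 2) - 6 ≡ 3. → (2, 3)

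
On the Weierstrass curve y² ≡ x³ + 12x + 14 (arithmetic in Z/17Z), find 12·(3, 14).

(11, 7)

Write P = (3, 14).
Repeated addition: build up to 12P.
2P: tangent at (3, 14): λ = (3·3² + 12)/(2·14) ≡ 5/11. 11⁻¹ ≡ 14 (mod 17), so λ ≡ 5·14 ≡ 2.
  x = λ² - 3 - 3 = 4 - 6 ≡ 15; y = λ·(3 - 15) - 14 ≡ 13. → (15, 13)
3P: (15, 13) + (3, 14). λ = (14 - 13)/(3 - 15) ≡ 1/5 mod 17. 5⁻¹ ≡ 7 (mod 17), so λ ≡ 7.
  x = λ² - 15 - 3 = 49 - 18 ≡ 14; y = λ·(15 - 14) - 13 ≡ 11. → (14, 11)
4P: (14, 11) + (3, 14). λ = (14 - 11)/(3 - 14) ≡ 3/6 mod 17. 6⁻¹ ≡ 3 (mod 17), so λ ≡ 9.
  x = λ² - 14 - 3 = 81 - 17 ≡ 13; y = λ·(14 - 13) - 11 ≡ 15. → (13, 15)
5P: (13, 15) + (3, 14). λ = (14 - 15)/(3 - 13) ≡ 16/7 mod 17. 7⁻¹ ≡ 5 (mod 17) since 7·5 = 35 ≡ 1, so λ ≡ 12.
  x = λ² - 13 - 3 = 144 - 16 ≡ 9; y = λ·(13 - 9) - 15 ≡ 16. → (9, 16)
6P: (9, 16) + (3, 14). λ = (14 - 16)/(3 - 9) ≡ 15/11 mod 17. 11⁻¹ ≡ 14 (mod 17) since 11·14 = 154 ≡ 1, so λ ≡ 6.
  x = λ² - 9 - 3 = 36 - 12 ≡ 7; y = λ·(9 - 7) - 16 ≡ 13. → (7, 13)
7P: (7, 13) + (3, 14). λ = (14 - 13)/(3 - 7) ≡ 1/13 mod 17. 13⁻¹ ≡ 4 (mod 17), so λ ≡ 4.
  x = λ² - 7 - 3 = 16 - 10 ≡ 6; y = λ·(7 - 6) - 13 ≡ 8. → (6, 8)
8P: (6, 8) + (3, 14). λ = (14 - 8)/(3 - 6) ≡ 6/14 mod 17. 14⁻¹ ≡ 11 (mod 17) since 14·11 = 154 ≡ 1, so λ ≡ 15.
  x = λ² - 6 - 3 = 225 - 9 ≡ 12; y = λ·(6 - 12) - 8 ≡ 4. → (12, 4)
9P: (12, 4) + (3, 14). λ = (14 - 4)/(3 - 12) ≡ 10/8 mod 17. 8⁻¹ ≡ 15 (mod 17), so λ ≡ 14.
  x = λ² - 12 - 3 = 196 - 15 ≡ 11; y = λ·(12 - 11) - 4 ≡ 10. → (11, 10)
10P: (11, 10) + (3, 14). λ = (14 - 10)/(3 - 11) ≡ 4/9 mod 17. 9⁻¹ ≡ 2 (mod 17), so λ ≡ 8.
  x = λ² - 11 - 3 = 64 - 14 ≡ 16; y = λ·(11 - 16) - 10 ≡ 1. → (16, 1)
11P: (16, 1) + (3, 14). λ = (14 - 1)/(3 - 16) ≡ 13/4 mod 17. 4⁻¹ ≡ 13 (mod 17) since 4·13 = 52 ≡ 1, so λ ≡ 16.
  x = λ² - 16 - 3 = 256 - 19 ≡ 16; y = λ·(16 - 16) - 1 ≡ 16. → (16, 16)
12P: (16, 16) + (3, 14). λ = (14 - 16)/(3 - 16) ≡ 15/4 mod 17. 4⁻¹ ≡ 13 (mod 17) since 4·13 = 52 ≡ 1, so λ ≡ 8.
  x = λ² - 16 - 3 = 64 - 19 ≡ 11; y = λ·(16 - 11) - 16 ≡ 7. → (11, 7)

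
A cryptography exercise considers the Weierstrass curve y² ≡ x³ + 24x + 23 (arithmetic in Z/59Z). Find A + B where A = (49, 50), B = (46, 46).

(49, 50) + (46, 46). λ = (46 - 50)/(46 - 49) ≡ 55/56 mod 59. 56⁻¹ ≡ 39 (mod 59), so λ ≡ 21.
  x = λ² - 49 - 46 = 441 - 95 ≡ 51; y = λ·(49 - 51) - 50 ≡ 26. → (51, 26)

(51, 26)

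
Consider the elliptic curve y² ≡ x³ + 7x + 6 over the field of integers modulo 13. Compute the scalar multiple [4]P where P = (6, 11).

(1, 12)

Repeated addition: build up to 4P.
2P: tangent at (6, 11): λ = (3·6² + 7)/(2·11) ≡ 11/9. 9⁻¹ ≡ 3 (mod 13), so λ ≡ 11·3 ≡ 7.
  x = λ² - 6 - 6 = 49 - 12 ≡ 11; y = λ·(6 - 11) - 11 ≡ 6. → (11, 6)
3P: (11, 6) + (6, 11). λ = (11 - 6)/(6 - 11) ≡ 5/8 mod 13. 8⁻¹ ≡ 5 (mod 13), so λ ≡ 12.
  x = λ² - 11 - 6 = 144 - 17 ≡ 10; y = λ·(11 - 10) - 6 ≡ 6. → (10, 6)
4P: (10, 6) + (6, 11). λ = (11 - 6)/(6 - 10) ≡ 5/9 mod 13. 9⁻¹ ≡ 3 (mod 13), so λ ≡ 2.
  x = λ² - 10 - 6 = 4 - 16 ≡ 1; y = λ·(10 - 1) - 6 ≡ 12. → (1, 12)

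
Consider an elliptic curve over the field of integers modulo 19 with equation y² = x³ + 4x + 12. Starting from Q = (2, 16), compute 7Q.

Repeated addition: build up to 7Q.
2Q: tangent at (2, 16): λ = (3·2² + 4)/(2·16) ≡ 16/13. 13⁻¹ ≡ 3 (mod 19), so λ ≡ 16·3 ≡ 10.
  x = λ² - 2 - 2 = 100 - 4 ≡ 1; y = λ·(2 - 1) - 16 ≡ 13. → (1, 13)
3Q: (1, 13) + (2, 16). λ = (16 - 13)/(2 - 1) ≡ 3/1 mod 19. 1⁻¹ ≡ 1 (mod 19), so λ ≡ 3.
  x = λ² - 1 - 2 = 9 - 3 ≡ 6; y = λ·(1 - 6) - 13 ≡ 10. → (6, 10)
4Q: (6, 10) + (2, 16). λ = (16 - 10)/(2 - 6) ≡ 6/15 mod 19. 15⁻¹ ≡ 14 (mod 19), so λ ≡ 8.
  x = λ² - 6 - 2 = 64 - 8 ≡ 18; y = λ·(6 - 18) - 10 ≡ 8. → (18, 8)
5Q: (18, 8) + (2, 16). λ = (16 - 8)/(2 - 18) ≡ 8/3 mod 19. 3⁻¹ ≡ 13 (mod 19), so λ ≡ 9.
  x = λ² - 18 - 2 = 81 - 20 ≡ 4; y = λ·(18 - 4) - 8 ≡ 4. → (4, 4)
6Q: (4, 4) + (2, 16). λ = (16 - 4)/(2 - 4) ≡ 12/17 mod 19. 17⁻¹ ≡ 9 (mod 19) since 17·9 = 153 ≡ 1, so λ ≡ 13.
  x = λ² - 4 - 2 = 169 - 6 ≡ 11; y = λ·(4 - 11) - 4 ≡ 0. → (11, 0)
7Q: (11, 0) + (2, 16). λ = (16 - 0)/(2 - 11) ≡ 16/10 mod 19. 10⁻¹ ≡ 2 (mod 19), so λ ≡ 13.
  x = λ² - 11 - 2 = 169 - 13 ≡ 4; y = λ·(11 - 4) - 0 ≡ 15. → (4, 15)

(4, 15)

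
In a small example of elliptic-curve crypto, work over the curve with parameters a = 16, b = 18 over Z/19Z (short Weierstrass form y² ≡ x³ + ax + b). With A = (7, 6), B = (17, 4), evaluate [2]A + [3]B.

First 2A:
Repeated addition: build up to 2A.
2A: tangent at (7, 6): λ = (3·7² + 16)/(2·6) ≡ 11/12. 12⁻¹ ≡ 8 (mod 19), so λ ≡ 11·8 ≡ 12.
  x = λ² - 7 - 7 = 144 - 14 ≡ 16; y = λ·(7 - 16) - 6 ≡ 0. → (16, 0)
2A = (16, 0).
Next 3B:
Repeated addition: build up to 3B.
2B: tangent at (17, 4): λ = (3·17² + 16)/(2·4) ≡ 9/8. 8⁻¹ ≡ 12 (mod 19), so λ ≡ 9·12 ≡ 13.
  x = λ² - 17 - 17 = 169 - 34 ≡ 2; y = λ·(17 - 2) - 4 ≡ 1. → (2, 1)
3B: (2, 1) + (17, 4). λ = (4 - 1)/(17 - 2) ≡ 3/15 mod 19. 15⁻¹ ≡ 14 (mod 19), so λ ≡ 4.
  x = λ² - 2 - 17 = 16 - 19 ≡ 16; y = λ·(2 - 16) - 1 ≡ 0. → (16, 0)
3B = (16, 0).
Finally 2A + 3B:
(16, 0) + (16, 0): same x and y₁ ≡ -y₂, so the sum is the point at infinity.

O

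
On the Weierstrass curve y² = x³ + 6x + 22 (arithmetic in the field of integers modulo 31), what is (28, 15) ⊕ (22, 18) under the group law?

(20, 12)

(28, 15) + (22, 18). λ = (18 - 15)/(22 - 28) ≡ 3/25 mod 31. 25⁻¹ ≡ 5 (mod 31), so λ ≡ 15.
  x = λ² - 28 - 22 = 225 - 50 ≡ 20; y = λ·(28 - 20) - 15 ≡ 12. → (20, 12)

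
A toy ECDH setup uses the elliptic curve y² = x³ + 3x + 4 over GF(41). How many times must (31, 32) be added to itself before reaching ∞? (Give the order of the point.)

2P: tangent at (31, 32): λ = (3·31² + 3)/(2·32) ≡ 16/23. 23⁻¹ ≡ 25 (mod 41) since 23·25 = 575 ≡ 1, so λ ≡ 16·25 ≡ 31.
  x = λ² - 31 - 31 = 961 - 62 ≡ 38; y = λ·(31 - 38) - 32 ≡ 38. → (38, 38)
3P: (38, 38) + (31, 32). λ = (32 - 38)/(31 - 38) ≡ 35/34 mod 41. 34⁻¹ ≡ 35 (mod 41) since 34·35 = 1190 ≡ 1, so λ ≡ 36.
  x = λ² - 38 - 31 = 1296 - 69 ≡ 38; y = λ·(38 - 38) - 38 ≡ 3. → (38, 3)
4P: (38, 3) + (31, 32). λ = (32 - 3)/(31 - 38) ≡ 29/34 mod 41. 34⁻¹ ≡ 35 (mod 41) since 34·35 = 1190 ≡ 1, so λ ≡ 31.
  x = λ² - 38 - 31 = 961 - 69 ≡ 31; y = λ·(38 - 31) - 3 ≡ 9. → (31, 9)
5P: (31, 9) + (31, 32): same x and y₁ ≡ -y₂, so the sum is ∞.
5P = ∞, so the order is 5.

5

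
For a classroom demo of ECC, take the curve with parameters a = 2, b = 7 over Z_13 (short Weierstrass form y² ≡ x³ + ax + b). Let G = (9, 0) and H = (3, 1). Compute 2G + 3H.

(4, 12)

First 2G:
Repeated addition: build up to 2G.
2G: (9, 0) + (9, 0): same x and y₁ ≡ -y₂, so the sum is O.
2G = O.
Next 3H:
Repeated addition: build up to 3H.
2H: tangent at (3, 1): λ = (3·3² + 2)/(2·1) ≡ 3/2. 2⁻¹ ≡ 7 (mod 13) since 2·7 = 14 ≡ 1, so λ ≡ 3·7 ≡ 8.
  x = λ² - 3 - 3 = 64 - 6 ≡ 6; y = λ·(3 - 6) - 1 ≡ 1. → (6, 1)
3H: (6, 1) + (3, 1). λ = (1 - 1)/(3 - 6) ≡ 0/10 mod 13. 10⁻¹ ≡ 4 (mod 13), so λ ≡ 0.
  x = λ² - 6 - 3 = 0 - 9 ≡ 4; y = λ·(6 - 4) - 1 ≡ 12. → (4, 12)
3H = (4, 12).
Finally 2G + 3H:
O + (4, 12) = (4, 12) (identity).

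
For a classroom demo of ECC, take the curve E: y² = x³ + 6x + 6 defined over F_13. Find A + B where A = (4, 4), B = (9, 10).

(4, 4) + (9, 10). λ = (10 - 4)/(9 - 4) ≡ 6/5 mod 13. 5⁻¹ ≡ 8 (mod 13), so λ ≡ 9.
  x = λ² - 4 - 9 = 81 - 13 ≡ 3; y = λ·(4 - 3) - 4 ≡ 5. → (3, 5)

(3, 5)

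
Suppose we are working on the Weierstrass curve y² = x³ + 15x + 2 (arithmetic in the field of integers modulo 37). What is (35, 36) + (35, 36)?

(29, 31)

tangent at (35, 36): λ = (3·35² + 15)/(2·36) ≡ 27/35. 35⁻¹ ≡ 18 (mod 37), so λ ≡ 27·18 ≡ 5.
  x = λ² - 35 - 35 = 25 - 70 ≡ 29; y = λ·(35 - 29) - 36 ≡ 31. → (29, 31)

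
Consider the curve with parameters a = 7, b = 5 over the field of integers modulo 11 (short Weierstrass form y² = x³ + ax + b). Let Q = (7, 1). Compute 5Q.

Repeated addition: build up to 5Q.
2Q: tangent at (7, 1): λ = (3·7² + 7)/(2·1) ≡ 0/2. 2⁻¹ ≡ 6 (mod 11) since 2·6 = 12 ≡ 1, so λ ≡ 0·6 ≡ 0.
  x = λ² - 7 - 7 = 0 - 14 ≡ 8; y = λ·(7 - 8) - 1 ≡ 10. → (8, 10)
3Q: (8, 10) + (7, 1). λ = (1 - 10)/(7 - 8) ≡ 2/10 mod 11. 10⁻¹ ≡ 10 (mod 11) since 10·10 = 100 ≡ 1, so λ ≡ 9.
  x = λ² - 8 - 7 = 81 - 15 ≡ 0; y = λ·(8 - 0) - 10 ≡ 7. → (0, 7)
4Q: (0, 7) + (7, 1). λ = (1 - 7)/(7 - 0) ≡ 5/7 mod 11. 7⁻¹ ≡ 8 (mod 11) since 7·8 = 56 ≡ 1, so λ ≡ 7.
  x = λ² - 0 - 7 = 49 - 7 ≡ 9; y = λ·(0 - 9) - 7 ≡ 7. → (9, 7)
5Q: (9, 7) + (7, 1). λ = (1 - 7)/(7 - 9) ≡ 5/9 mod 11. 9⁻¹ ≡ 5 (mod 11), so λ ≡ 3.
  x = λ² - 9 - 7 = 9 - 16 ≡ 4; y = λ·(9 - 4) - 7 ≡ 8. → (4, 8)

(4, 8)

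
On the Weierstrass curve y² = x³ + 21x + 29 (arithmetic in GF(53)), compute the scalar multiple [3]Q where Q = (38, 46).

(26, 5)

Repeated addition: build up to 3Q.
2Q: tangent at (38, 46): λ = (3·38² + 21)/(2·46) ≡ 7/39. 39⁻¹ ≡ 34 (mod 53), so λ ≡ 7·34 ≡ 26.
  x = λ² - 38 - 38 = 676 - 76 ≡ 17; y = λ·(38 - 17) - 46 ≡ 23. → (17, 23)
3Q: (17, 23) + (38, 46). λ = (46 - 23)/(38 - 17) ≡ 23/21 mod 53. 21⁻¹ ≡ 48 (mod 53), so λ ≡ 44.
  x = λ² - 17 - 38 = 1936 - 55 ≡ 26; y = λ·(17 - 26) - 23 ≡ 5. → (26, 5)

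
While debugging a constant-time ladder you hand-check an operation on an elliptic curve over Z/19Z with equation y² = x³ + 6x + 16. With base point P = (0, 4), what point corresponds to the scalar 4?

(3, 2)

Double-and-add on 4 = (100)₂. Start with P = (0, 4) for the leading 1-bit.
double: tangent at (0, 4): λ = (3·0² + 6)/(2·4) ≡ 6/8. 8⁻¹ ≡ 12 (mod 19), so λ ≡ 6·12 ≡ 15.
  x = λ² - 0 - 0 = 225 - 0 ≡ 16; y = λ·(0 - 16) - 4 ≡ 3. → (16, 3)
double: tangent at (16, 3): λ = (3·16² + 6)/(2·3) ≡ 14/6. 6⁻¹ ≡ 16 (mod 19) since 6·16 = 96 ≡ 1, so λ ≡ 14·16 ≡ 15.
  x = λ² - 16 - 16 = 225 - 32 ≡ 3; y = λ·(16 - 3) - 3 ≡ 2. → (3, 2)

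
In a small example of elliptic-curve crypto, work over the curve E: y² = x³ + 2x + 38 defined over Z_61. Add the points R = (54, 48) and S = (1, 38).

(54, 48) + (1, 38). λ = (38 - 48)/(1 - 54) ≡ 51/8 mod 61. 8⁻¹ ≡ 23 (mod 61) since 8·23 = 184 ≡ 1, so λ ≡ 14.
  x = λ² - 54 - 1 = 196 - 55 ≡ 19; y = λ·(54 - 19) - 48 ≡ 15. → (19, 15)

(19, 15)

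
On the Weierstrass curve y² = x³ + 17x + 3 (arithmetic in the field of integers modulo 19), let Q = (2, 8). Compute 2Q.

(5, 2)

tangent at (2, 8): λ = (3·2² + 17)/(2·8) ≡ 10/16. 16⁻¹ ≡ 6 (mod 19) since 16·6 = 96 ≡ 1, so λ ≡ 10·6 ≡ 3.
  x = λ² - 2 - 2 = 9 - 4 ≡ 5; y = λ·(2 - 5) - 8 ≡ 2. → (5, 2)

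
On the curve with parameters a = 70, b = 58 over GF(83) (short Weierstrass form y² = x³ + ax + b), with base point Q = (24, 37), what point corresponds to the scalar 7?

(77, 13)

Repeated addition: build up to 7Q.
2Q: tangent at (24, 37): λ = (3·24² + 70)/(2·37) ≡ 55/74. 74⁻¹ ≡ 46 (mod 83), so λ ≡ 55·46 ≡ 40.
  x = λ² - 24 - 24 = 1600 - 48 ≡ 58; y = λ·(24 - 58) - 37 ≡ 14. → (58, 14)
3Q: (58, 14) + (24, 37). λ = (37 - 14)/(24 - 58) ≡ 23/49 mod 83. 49⁻¹ ≡ 61 (mod 83) since 49·61 = 2989 ≡ 1, so λ ≡ 75.
  x = λ² - 58 - 24 = 5625 - 82 ≡ 65; y = λ·(58 - 65) - 14 ≡ 42. → (65, 42)
4Q: (65, 42) + (24, 37). λ = (37 - 42)/(24 - 65) ≡ 78/42 mod 83. 42⁻¹ ≡ 2 (mod 83), so λ ≡ 73.
  x = λ² - 65 - 24 = 5329 - 89 ≡ 11; y = λ·(65 - 11) - 42 ≡ 82. → (11, 82)
5Q: (11, 82) + (24, 37). λ = (37 - 82)/(24 - 11) ≡ 38/13 mod 83. 13⁻¹ ≡ 32 (mod 83) since 13·32 = 416 ≡ 1, so λ ≡ 54.
  x = λ² - 11 - 24 = 2916 - 35 ≡ 59; y = λ·(11 - 59) - 82 ≡ 65. → (59, 65)
6Q: (59, 65) + (24, 37). λ = (37 - 65)/(24 - 59) ≡ 55/48 mod 83. 48⁻¹ ≡ 64 (mod 83), so λ ≡ 34.
  x = λ² - 59 - 24 = 1156 - 83 ≡ 77; y = λ·(59 - 77) - 65 ≡ 70. → (77, 70)
7Q: (77, 70) + (24, 37). λ = (37 - 70)/(24 - 77) ≡ 50/30 mod 83. 30⁻¹ ≡ 36 (mod 83), so λ ≡ 57.
  x = λ² - 77 - 24 = 3249 - 101 ≡ 77; y = λ·(77 - 77) - 70 ≡ 13. → (77, 13)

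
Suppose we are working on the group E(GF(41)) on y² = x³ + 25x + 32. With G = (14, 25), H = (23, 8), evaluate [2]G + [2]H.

(17, 9)

First 2G:
Repeated addition: build up to 2G.
2G: tangent at (14, 25): λ = (3·14² + 25)/(2·25) ≡ 39/9. 9⁻¹ ≡ 32 (mod 41) since 9·32 = 288 ≡ 1, so λ ≡ 39·32 ≡ 18.
  x = λ² - 14 - 14 = 324 - 28 ≡ 9; y = λ·(14 - 9) - 25 ≡ 24. → (9, 24)
2G = (9, 24).
Next 2H:
Repeated addition: build up to 2H.
2H: tangent at (23, 8): λ = (3·23² + 25)/(2·8) ≡ 13/16. 16⁻¹ ≡ 18 (mod 41), so λ ≡ 13·18 ≡ 29.
  x = λ² - 23 - 23 = 841 - 46 ≡ 16; y = λ·(23 - 16) - 8 ≡ 31. → (16, 31)
2H = (16, 31).
Finally 2G + 2H:
(9, 24) + (16, 31). λ = (31 - 24)/(16 - 9) ≡ 7/7 mod 41. 7⁻¹ ≡ 6 (mod 41), so λ ≡ 1.
  x = λ² - 9 - 16 = 1 - 25 ≡ 17; y = λ·(9 - 17) - 24 ≡ 9. → (17, 9)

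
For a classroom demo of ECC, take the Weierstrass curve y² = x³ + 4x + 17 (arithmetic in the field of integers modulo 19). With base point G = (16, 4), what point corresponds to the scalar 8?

Double-and-add on 8 = (1000)₂. Start with G = (16, 4) for the leading 1-bit.
double: tangent at (16, 4): λ = (3·16² + 4)/(2·4) ≡ 12/8. 8⁻¹ ≡ 12 (mod 19), so λ ≡ 12·12 ≡ 11.
  x = λ² - 16 - 16 = 121 - 32 ≡ 13; y = λ·(16 - 13) - 4 ≡ 10. → (13, 10)
double: tangent at (13, 10): λ = (3·13² + 4)/(2·10) ≡ 17/1. 1⁻¹ ≡ 1 (mod 19) since 1·1 = 1 ≡ 1, so λ ≡ 17·1 ≡ 17.
  x = λ² - 13 - 13 = 289 - 26 ≡ 16; y = λ·(13 - 16) - 10 ≡ 15. → (16, 15)
double: tangent at (16, 15): λ = (3·16² + 4)/(2·15) ≡ 12/11. 11⁻¹ ≡ 7 (mod 19), so λ ≡ 12·7 ≡ 8.
  x = λ² - 16 - 16 = 64 - 32 ≡ 13; y = λ·(16 - 13) - 15 ≡ 9. → (13, 9)

(13, 9)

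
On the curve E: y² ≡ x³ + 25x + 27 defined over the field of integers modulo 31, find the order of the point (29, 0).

2

2P: (29, 0) + (29, 0): same x and y₁ ≡ -y₂, so the sum is O.
2P = O, so the order is 2.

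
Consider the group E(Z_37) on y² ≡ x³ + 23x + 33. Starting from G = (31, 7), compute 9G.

Repeated addition: build up to 9G.
2G: tangent at (31, 7): λ = (3·31² + 23)/(2·7) ≡ 20/14. 14⁻¹ ≡ 8 (mod 37), so λ ≡ 20·8 ≡ 12.
  x = λ² - 31 - 31 = 144 - 62 ≡ 8; y = λ·(31 - 8) - 7 ≡ 10. → (8, 10)
3G: (8, 10) + (31, 7). λ = (7 - 10)/(31 - 8) ≡ 34/23 mod 37. 23⁻¹ ≡ 29 (mod 37) since 23·29 = 667 ≡ 1, so λ ≡ 24.
  x = λ² - 8 - 31 = 576 - 39 ≡ 19; y = λ·(8 - 19) - 10 ≡ 22. → (19, 22)
4G: (19, 22) + (31, 7). λ = (7 - 22)/(31 - 19) ≡ 22/12 mod 37. 12⁻¹ ≡ 34 (mod 37), so λ ≡ 8.
  x = λ² - 19 - 31 = 64 - 50 ≡ 14; y = λ·(19 - 14) - 22 ≡ 18. → (14, 18)
5G: (14, 18) + (31, 7). λ = (7 - 18)/(31 - 14) ≡ 26/17 mod 37. 17⁻¹ ≡ 24 (mod 37) since 17·24 = 408 ≡ 1, so λ ≡ 32.
  x = λ² - 14 - 31 = 1024 - 45 ≡ 17; y = λ·(14 - 17) - 18 ≡ 34. → (17, 34)
6G: (17, 34) + (31, 7). λ = (7 - 34)/(31 - 17) ≡ 10/14 mod 37. 14⁻¹ ≡ 8 (mod 37) since 14·8 = 112 ≡ 1, so λ ≡ 6.
  x = λ² - 17 - 31 = 36 - 48 ≡ 25; y = λ·(17 - 25) - 34 ≡ 29. → (25, 29)
7G: (25, 29) + (31, 7). λ = (7 - 29)/(31 - 25) ≡ 15/6 mod 37. 6⁻¹ ≡ 31 (mod 37) since 6·31 = 186 ≡ 1, so λ ≡ 21.
  x = λ² - 25 - 31 = 441 - 56 ≡ 15; y = λ·(25 - 15) - 29 ≡ 33. → (15, 33)
8G: (15, 33) + (31, 7). λ = (7 - 33)/(31 - 15) ≡ 11/16 mod 37. 16⁻¹ ≡ 7 (mod 37), so λ ≡ 3.
  x = λ² - 15 - 31 = 9 - 46 ≡ 0; y = λ·(15 - 0) - 33 ≡ 12. → (0, 12)
9G: (0, 12) + (31, 7). λ = (7 - 12)/(31 - 0) ≡ 32/31 mod 37. 31⁻¹ ≡ 6 (mod 37), so λ ≡ 7.
  x = λ² - 0 - 31 = 49 - 31 ≡ 18; y = λ·(0 - 18) - 12 ≡ 10. → (18, 10)

(18, 10)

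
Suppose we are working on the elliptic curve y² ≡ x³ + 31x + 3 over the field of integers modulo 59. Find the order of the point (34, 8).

7

2P: tangent at (34, 8): λ = (3·34² + 31)/(2·8) ≡ 18/16. 16⁻¹ ≡ 48 (mod 59), so λ ≡ 18·48 ≡ 38.
  x = λ² - 34 - 34 = 1444 - 68 ≡ 19; y = λ·(34 - 19) - 8 ≡ 31. → (19, 31)
3P: (19, 31) + (34, 8). λ = (8 - 31)/(34 - 19) ≡ 36/15 mod 59. 15⁻¹ ≡ 4 (mod 59) since 15·4 = 60 ≡ 1, so λ ≡ 26.
  x = λ² - 19 - 34 = 676 - 53 ≡ 33; y = λ·(19 - 33) - 31 ≡ 18. → (33, 18)
4P: (33, 18) + (34, 8). λ = (8 - 18)/(34 - 33) ≡ 49/1 mod 59. 1⁻¹ ≡ 1 (mod 59) since 1·1 = 1 ≡ 1, so λ ≡ 49.
  x = λ² - 33 - 34 = 2401 - 67 ≡ 33; y = λ·(33 - 33) - 18 ≡ 41. → (33, 41)
5P: (33, 41) + (34, 8). λ = (8 - 41)/(34 - 33) ≡ 26/1 mod 59. 1⁻¹ ≡ 1 (mod 59), so λ ≡ 26.
  x = λ² - 33 - 34 = 676 - 67 ≡ 19; y = λ·(33 - 19) - 41 ≡ 28. → (19, 28)
6P: (19, 28) + (34, 8). λ = (8 - 28)/(34 - 19) ≡ 39/15 mod 59. 15⁻¹ ≡ 4 (mod 59), so λ ≡ 38.
  x = λ² - 19 - 34 = 1444 - 53 ≡ 34; y = λ·(19 - 34) - 28 ≡ 51. → (34, 51)
7P: (34, 51) + (34, 8): same x and y₁ ≡ -y₂, so the sum is ∞.
7P = ∞, so the order is 7.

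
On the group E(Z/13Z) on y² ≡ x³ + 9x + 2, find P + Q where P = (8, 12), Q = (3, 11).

(1, 5)

(8, 12) + (3, 11). λ = (11 - 12)/(3 - 8) ≡ 12/8 mod 13. 8⁻¹ ≡ 5 (mod 13), so λ ≡ 8.
  x = λ² - 8 - 3 = 64 - 11 ≡ 1; y = λ·(8 - 1) - 12 ≡ 5. → (1, 5)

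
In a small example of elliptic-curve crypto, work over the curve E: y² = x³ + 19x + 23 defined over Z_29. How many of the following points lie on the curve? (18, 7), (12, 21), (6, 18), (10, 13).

(18, 7): 7² ≡ 20, rhs ≡ 20 → on.
(12, 21): 21² ≡ 6, rhs ≡ 7 → off.
(6, 18): 18² ≡ 5, rhs ≡ 5 → on.
(10, 13): 13² ≡ 24, rhs ≡ 24 → on.

3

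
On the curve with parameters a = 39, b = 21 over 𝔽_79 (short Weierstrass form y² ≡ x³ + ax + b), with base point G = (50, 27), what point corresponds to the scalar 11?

(0, 69)

Repeated addition: build up to 11G.
2G: tangent at (50, 27): λ = (3·50² + 39)/(2·27) ≡ 34/54. 54⁻¹ ≡ 60 (mod 79) since 54·60 = 3240 ≡ 1, so λ ≡ 34·60 ≡ 65.
  x = λ² - 50 - 50 = 4225 - 100 ≡ 17; y = λ·(50 - 17) - 27 ≡ 64. → (17, 64)
3G: (17, 64) + (50, 27). λ = (27 - 64)/(50 - 17) ≡ 42/33 mod 79. 33⁻¹ ≡ 12 (mod 79), so λ ≡ 30.
  x = λ² - 17 - 50 = 900 - 67 ≡ 43; y = λ·(17 - 43) - 64 ≡ 25. → (43, 25)
4G: (43, 25) + (50, 27). λ = (27 - 25)/(50 - 43) ≡ 2/7 mod 79. 7⁻¹ ≡ 34 (mod 79), so λ ≡ 68.
  x = λ² - 43 - 50 = 4624 - 93 ≡ 28; y = λ·(43 - 28) - 25 ≡ 47. → (28, 47)
5G: (28, 47) + (50, 27). λ = (27 - 47)/(50 - 28) ≡ 59/22 mod 79. 22⁻¹ ≡ 18 (mod 79), so λ ≡ 35.
  x = λ² - 28 - 50 = 1225 - 78 ≡ 41; y = λ·(28 - 41) - 47 ≡ 51. → (41, 51)
6G: (41, 51) + (50, 27). λ = (27 - 51)/(50 - 41) ≡ 55/9 mod 79. 9⁻¹ ≡ 44 (mod 79) since 9·44 = 396 ≡ 1, so λ ≡ 50.
  x = λ² - 41 - 50 = 2500 - 91 ≡ 39; y = λ·(41 - 39) - 51 ≡ 49. → (39, 49)
7G: (39, 49) + (50, 27). λ = (27 - 49)/(50 - 39) ≡ 57/11 mod 79. 11⁻¹ ≡ 36 (mod 79) since 11·36 = 396 ≡ 1, so λ ≡ 77.
  x = λ² - 39 - 50 = 5929 - 89 ≡ 73; y = λ·(39 - 73) - 49 ≡ 19. → (73, 19)
8G: (73, 19) + (50, 27). λ = (27 - 19)/(50 - 73) ≡ 8/56 mod 79. 56⁻¹ ≡ 24 (mod 79) since 56·24 = 1344 ≡ 1, so λ ≡ 34.
  x = λ² - 73 - 50 = 1156 - 123 ≡ 6; y = λ·(73 - 6) - 19 ≡ 47. → (6, 47)
9G: (6, 47) + (50, 27). λ = (27 - 47)/(50 - 6) ≡ 59/44 mod 79. 44⁻¹ ≡ 9 (mod 79) since 44·9 = 396 ≡ 1, so λ ≡ 57.
  x = λ² - 6 - 50 = 3249 - 56 ≡ 33; y = λ·(6 - 33) - 47 ≡ 73. → (33, 73)
10G: (33, 73) + (50, 27). λ = (27 - 73)/(50 - 33) ≡ 33/17 mod 79. 17⁻¹ ≡ 14 (mod 79) since 17·14 = 238 ≡ 1, so λ ≡ 67.
  x = λ² - 33 - 50 = 4489 - 83 ≡ 61; y = λ·(33 - 61) - 73 ≡ 26. → (61, 26)
11G: (61, 26) + (50, 27). λ = (27 - 26)/(50 - 61) ≡ 1/68 mod 79. 68⁻¹ ≡ 43 (mod 79) since 68·43 = 2924 ≡ 1, so λ ≡ 43.
  x = λ² - 61 - 50 = 1849 - 111 ≡ 0; y = λ·(61 - 0) - 26 ≡ 69. → (0, 69)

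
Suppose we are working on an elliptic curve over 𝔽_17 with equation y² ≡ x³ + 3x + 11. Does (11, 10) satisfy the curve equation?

yes

y² = 10² ≡ 15; x³ + 3x + 11 = 1375 ≡ 15 (mod 17). 15 = 15.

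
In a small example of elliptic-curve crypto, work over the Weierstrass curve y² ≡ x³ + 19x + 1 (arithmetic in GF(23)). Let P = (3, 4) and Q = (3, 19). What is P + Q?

The two points share x = 3 and their y-coordinates satisfy 4 + 19 ≡ 0 (mod 23), so they are inverses. Their sum is ∞.

O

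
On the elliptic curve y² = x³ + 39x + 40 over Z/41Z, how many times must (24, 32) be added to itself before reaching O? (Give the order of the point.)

2P: tangent at (24, 32): λ = (3·24² + 39)/(2·32) ≡ 4/23. 23⁻¹ ≡ 25 (mod 41) since 23·25 = 575 ≡ 1, so λ ≡ 4·25 ≡ 18.
  x = λ² - 24 - 24 = 324 - 48 ≡ 30; y = λ·(24 - 30) - 32 ≡ 24. → (30, 24)
3P: (30, 24) + (24, 32). λ = (32 - 24)/(24 - 30) ≡ 8/35 mod 41. 35⁻¹ ≡ 34 (mod 41) since 35·34 = 1190 ≡ 1, so λ ≡ 26.
  x = λ² - 30 - 24 = 676 - 54 ≡ 7; y = λ·(30 - 7) - 24 ≡ 0. → (7, 0)
4P: (7, 0) + (24, 32). λ = (32 - 0)/(24 - 7) ≡ 32/17 mod 41. 17⁻¹ ≡ 29 (mod 41), so λ ≡ 26.
  x = λ² - 7 - 24 = 676 - 31 ≡ 30; y = λ·(7 - 30) - 0 ≡ 17. → (30, 17)
5P: (30, 17) + (24, 32). λ = (32 - 17)/(24 - 30) ≡ 15/35 mod 41. 35⁻¹ ≡ 34 (mod 41) since 35·34 = 1190 ≡ 1, so λ ≡ 18.
  x = λ² - 30 - 24 = 324 - 54 ≡ 24; y = λ·(30 - 24) - 17 ≡ 9. → (24, 9)
6P: (24, 9) + (24, 32): same x and y₁ ≡ -y₂, so the sum is O.
6P = O, so the order is 6.

6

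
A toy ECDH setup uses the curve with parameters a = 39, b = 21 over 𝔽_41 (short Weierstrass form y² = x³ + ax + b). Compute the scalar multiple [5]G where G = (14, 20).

(0, 12)

Repeated addition: build up to 5G.
2G: tangent at (14, 20): λ = (3·14² + 39)/(2·20) ≡ 12/40. 40⁻¹ ≡ 40 (mod 41) since 40·40 = 1600 ≡ 1, so λ ≡ 12·40 ≡ 29.
  x = λ² - 14 - 14 = 841 - 28 ≡ 34; y = λ·(14 - 34) - 20 ≡ 15. → (34, 15)
3G: (34, 15) + (14, 20). λ = (20 - 15)/(14 - 34) ≡ 5/21 mod 41. 21⁻¹ ≡ 2 (mod 41), so λ ≡ 10.
  x = λ² - 34 - 14 = 100 - 48 ≡ 11; y = λ·(34 - 11) - 15 ≡ 10. → (11, 10)
4G: (11, 10) + (14, 20). λ = (20 - 10)/(14 - 11) ≡ 10/3 mod 41. 3⁻¹ ≡ 14 (mod 41) since 3·14 = 42 ≡ 1, so λ ≡ 17.
  x = λ² - 11 - 14 = 289 - 25 ≡ 18; y = λ·(11 - 18) - 10 ≡ 35. → (18, 35)
5G: (18, 35) + (14, 20). λ = (20 - 35)/(14 - 18) ≡ 26/37 mod 41. 37⁻¹ ≡ 10 (mod 41) since 37·10 = 370 ≡ 1, so λ ≡ 14.
  x = λ² - 18 - 14 = 196 - 32 ≡ 0; y = λ·(18 - 0) - 35 ≡ 12. → (0, 12)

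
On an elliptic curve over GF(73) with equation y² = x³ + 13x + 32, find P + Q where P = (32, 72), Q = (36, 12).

(32, 72) + (36, 12). λ = (12 - 72)/(36 - 32) ≡ 13/4 mod 73. 4⁻¹ ≡ 55 (mod 73), so λ ≡ 58.
  x = λ² - 32 - 36 = 3364 - 68 ≡ 11; y = λ·(32 - 11) - 72 ≡ 51. → (11, 51)

(11, 51)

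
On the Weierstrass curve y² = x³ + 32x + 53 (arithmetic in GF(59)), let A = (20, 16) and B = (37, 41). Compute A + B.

(6, 15)

(20, 16) + (37, 41). λ = (41 - 16)/(37 - 20) ≡ 25/17 mod 59. 17⁻¹ ≡ 7 (mod 59), so λ ≡ 57.
  x = λ² - 20 - 37 = 3249 - 57 ≡ 6; y = λ·(20 - 6) - 16 ≡ 15. → (6, 15)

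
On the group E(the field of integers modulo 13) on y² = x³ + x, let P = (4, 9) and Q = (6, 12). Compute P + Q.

(2, 7)

(4, 9) + (6, 12). λ = (12 - 9)/(6 - 4) ≡ 3/2 mod 13. 2⁻¹ ≡ 7 (mod 13) since 2·7 = 14 ≡ 1, so λ ≡ 8.
  x = λ² - 4 - 6 = 64 - 10 ≡ 2; y = λ·(4 - 2) - 9 ≡ 7. → (2, 7)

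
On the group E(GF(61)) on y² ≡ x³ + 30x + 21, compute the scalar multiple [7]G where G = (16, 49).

(59, 21)

Double-and-add on 7 = (111)₂. Start with G = (16, 49) for the leading 1-bit.
double: tangent at (16, 49): λ = (3·16² + 30)/(2·49) ≡ 5/37. 37⁻¹ ≡ 33 (mod 61) since 37·33 = 1221 ≡ 1, so λ ≡ 5·33 ≡ 43.
  x = λ² - 16 - 16 = 1849 - 32 ≡ 48; y = λ·(16 - 48) - 49 ≡ 39. → (48, 39)
add G: (48, 39) + (16, 49). λ = (49 - 39)/(16 - 48) ≡ 10/29 mod 61. 29⁻¹ ≡ 40 (mod 61) since 29·40 = 1160 ≡ 1, so λ ≡ 34.
  x = λ² - 48 - 16 = 1156 - 64 ≡ 55; y = λ·(48 - 55) - 39 ≡ 28. → (55, 28)
double: tangent at (55, 28): λ = (3·55² + 30)/(2·28) ≡ 16/56. 56⁻¹ ≡ 12 (mod 61) since 56·12 = 672 ≡ 1, so λ ≡ 16·12 ≡ 9.
  x = λ² - 55 - 55 = 81 - 110 ≡ 32; y = λ·(55 - 32) - 28 ≡ 57. → (32, 57)
add G: (32, 57) + (16, 49). λ = (49 - 57)/(16 - 32) ≡ 53/45 mod 61. 45⁻¹ ≡ 19 (mod 61), so λ ≡ 31.
  x = λ² - 32 - 16 = 961 - 48 ≡ 59; y = λ·(32 - 59) - 57 ≡ 21. → (59, 21)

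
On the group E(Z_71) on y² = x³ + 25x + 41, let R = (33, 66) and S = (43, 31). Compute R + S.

(25, 48)

(33, 66) + (43, 31). λ = (31 - 66)/(43 - 33) ≡ 36/10 mod 71. 10⁻¹ ≡ 64 (mod 71), so λ ≡ 32.
  x = λ² - 33 - 43 = 1024 - 76 ≡ 25; y = λ·(33 - 25) - 66 ≡ 48. → (25, 48)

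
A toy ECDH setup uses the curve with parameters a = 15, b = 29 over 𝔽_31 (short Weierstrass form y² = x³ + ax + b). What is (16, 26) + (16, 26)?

tangent at (16, 26): λ = (3·16² + 15)/(2·26) ≡ 8/21. 21⁻¹ ≡ 3 (mod 31), so λ ≡ 8·3 ≡ 24.
  x = λ² - 16 - 16 = 576 - 32 ≡ 17; y = λ·(16 - 17) - 26 ≡ 12. → (17, 12)

(17, 12)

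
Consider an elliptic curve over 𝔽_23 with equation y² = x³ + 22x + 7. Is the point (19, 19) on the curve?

yes

y² = 19² ≡ 16; x³ + 22x + 7 = 7284 ≡ 16 (mod 23). 16 = 16.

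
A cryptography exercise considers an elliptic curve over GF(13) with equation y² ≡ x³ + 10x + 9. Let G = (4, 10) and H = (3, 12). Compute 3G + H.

First 3G:
Repeated addition: build up to 3G.
2G: tangent at (4, 10): λ = (3·4² + 10)/(2·10) ≡ 6/7. 7⁻¹ ≡ 2 (mod 13), so λ ≡ 6·2 ≡ 12.
  x = λ² - 4 - 4 = 144 - 8 ≡ 6; y = λ·(4 - 6) - 10 ≡ 5. → (6, 5)
3G: (6, 5) + (4, 10). λ = (10 - 5)/(4 - 6) ≡ 5/11 mod 13. 11⁻¹ ≡ 6 (mod 13) since 11·6 = 66 ≡ 1, so λ ≡ 4.
  x = λ² - 6 - 4 = 16 - 10 ≡ 6; y = λ·(6 - 6) - 5 ≡ 8. → (6, 8)
3G = (6, 8).
Finally 3G + H:
(6, 8) + (3, 12). λ = (12 - 8)/(3 - 6) ≡ 4/10 mod 13. 10⁻¹ ≡ 4 (mod 13), so λ ≡ 3.
  x = λ² - 6 - 3 = 9 - 9 ≡ 0; y = λ·(6 - 0) - 8 ≡ 10. → (0, 10)

(0, 10)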